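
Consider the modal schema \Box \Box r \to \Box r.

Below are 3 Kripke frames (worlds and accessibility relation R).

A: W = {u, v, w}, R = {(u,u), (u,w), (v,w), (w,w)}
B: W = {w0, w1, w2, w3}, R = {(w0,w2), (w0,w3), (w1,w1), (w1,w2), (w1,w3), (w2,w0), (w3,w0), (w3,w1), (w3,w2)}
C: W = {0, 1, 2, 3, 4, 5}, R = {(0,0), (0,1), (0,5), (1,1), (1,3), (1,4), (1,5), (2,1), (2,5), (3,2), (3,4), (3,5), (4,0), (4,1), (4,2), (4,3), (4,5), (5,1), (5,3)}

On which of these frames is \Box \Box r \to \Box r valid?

The schema corresponds to density: \forall x \forall y (Rxy \to \exists z (Rxz \wedge Rzy)).
A: holds.
B: fails — Rw2w0 but no z with Rw2z and Rzw0.
C: fails — R34 but no z with R3z and Rz4.

A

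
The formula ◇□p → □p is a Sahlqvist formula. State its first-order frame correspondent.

the Euclidean property

Replacing p by ¬p and contraposing gives the equivalent schema ◇p → □◇p.
Suppose ◇p→□◇p is valid. Take Rxy, Rxz and set V(p)={y}. Then ◇p at x, so □◇p at x, so ◇p at z, so some w with Rzw has p; w=y, i.e. Rzy. By symmetry of the argument, Ryz.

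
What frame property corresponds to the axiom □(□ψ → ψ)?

shift-reflexivity: ∀x ∀y (Rxy → Ryy)

This is the T□ axiom.
It corresponds to shift-reflexivity: ∀x ∀y (Rxy → Ryy).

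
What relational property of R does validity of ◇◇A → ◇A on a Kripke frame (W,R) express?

Transitivity

This is frame-equivalent to □A → □□A (substitute ¬A for A and contrapose).
Suppose □A→□□A is valid. Take Rxy, Ryz and set V(A)={w : Rxw}. Then □A at x, so □□A at x, so □A at y, so A at z, i.e. Rxz.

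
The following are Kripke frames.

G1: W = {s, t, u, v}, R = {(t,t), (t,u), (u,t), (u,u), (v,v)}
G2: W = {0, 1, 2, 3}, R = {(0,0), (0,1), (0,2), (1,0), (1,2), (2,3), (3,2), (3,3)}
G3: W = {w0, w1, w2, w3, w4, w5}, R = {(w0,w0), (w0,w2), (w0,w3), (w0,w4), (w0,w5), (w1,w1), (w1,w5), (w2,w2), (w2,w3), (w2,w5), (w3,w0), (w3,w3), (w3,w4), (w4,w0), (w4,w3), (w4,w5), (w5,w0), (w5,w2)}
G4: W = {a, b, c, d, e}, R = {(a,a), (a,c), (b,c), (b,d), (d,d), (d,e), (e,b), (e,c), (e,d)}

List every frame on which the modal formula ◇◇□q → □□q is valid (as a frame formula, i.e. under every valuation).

G1

This is the axiom for a generalized confluence (Geach) condition; its first-order frame correspondent is ∀x ∀y ∀z ((xR²y ∧ xR²z) → ∃w (yRw ∧ z = w)).
G1: ✓.
G2: fails — 0R²0, 0R²3 but no w with 0Rw and 3=w.
G3: fails — w0R²w2, w0R²w0 but no w with w2Rw and w0=w.
G4: fails — aR²c, aR²a but no w with cRw and a=w.
Valid on: G1.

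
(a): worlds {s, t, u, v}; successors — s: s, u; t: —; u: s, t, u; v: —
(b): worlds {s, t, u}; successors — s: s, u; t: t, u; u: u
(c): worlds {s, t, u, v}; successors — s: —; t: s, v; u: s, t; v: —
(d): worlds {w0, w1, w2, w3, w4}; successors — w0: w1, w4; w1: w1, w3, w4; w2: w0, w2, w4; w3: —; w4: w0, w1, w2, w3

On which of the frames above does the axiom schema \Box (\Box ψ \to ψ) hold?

Frame correspondent (Sahlqvist): \forall x \forall y (Rxy \to Ryy) — i.e. shift-reflexivity.
(a): fails — Rut but not Rtt.
(b): satisfies the condition.
(c): fails — Rus but not Rss.
(d): fails — Rw0w4 but not Rw4w4.

(b)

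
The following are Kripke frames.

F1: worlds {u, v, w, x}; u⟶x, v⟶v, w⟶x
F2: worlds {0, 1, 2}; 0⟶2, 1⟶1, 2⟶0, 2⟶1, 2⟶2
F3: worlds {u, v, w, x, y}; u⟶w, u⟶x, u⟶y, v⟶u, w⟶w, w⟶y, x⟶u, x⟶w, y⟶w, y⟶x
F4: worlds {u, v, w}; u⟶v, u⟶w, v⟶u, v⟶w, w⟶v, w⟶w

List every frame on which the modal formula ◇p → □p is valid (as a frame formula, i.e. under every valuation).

F1

The schema corresponds to partial functionality: ∀x ∀y ∀z (Rxy ∧ Rxz → y = z).
F1: ✓.
F2: fails — 2 sees both 0 and 1.
F3: fails — u sees both w and x.
F4: fails — u sees both v and w.
Valid on: F1.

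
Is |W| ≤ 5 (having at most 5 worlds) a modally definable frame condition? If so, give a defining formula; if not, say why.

If a class were modally definable it would be closed under disjoint unions (Goldblatt–Thomason).
Any modal formula valid on each of 6 disjoint one-world frames is valid on their disjoint union (validity is preserved under disjoint unions). Each one-world frame has |W|=1≤5, but the union has |W|=6.
So no modal formula (or set of formulas) defines exactly the |W|≤5 frames.

No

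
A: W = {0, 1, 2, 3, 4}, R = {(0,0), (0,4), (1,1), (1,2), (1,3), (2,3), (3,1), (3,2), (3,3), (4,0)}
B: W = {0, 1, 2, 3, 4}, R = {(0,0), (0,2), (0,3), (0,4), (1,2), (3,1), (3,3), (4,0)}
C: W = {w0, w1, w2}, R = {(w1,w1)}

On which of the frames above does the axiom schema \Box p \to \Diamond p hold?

A

Frame correspondent (Sahlqvist): \forall x \exists y Rxy — i.e. seriality.
A: ✓.
B: fails — world 2 has no successor.
C: fails — world w0 has no successor.
Valid on: A.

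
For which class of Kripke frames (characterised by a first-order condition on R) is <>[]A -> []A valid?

This schema is equivalent to the 5 axiom ◇A → □◇A.
It corresponds to the Euclidean property: forall x forall y forall z (Rxy & Rxz -> Ryz).

The Euclidean property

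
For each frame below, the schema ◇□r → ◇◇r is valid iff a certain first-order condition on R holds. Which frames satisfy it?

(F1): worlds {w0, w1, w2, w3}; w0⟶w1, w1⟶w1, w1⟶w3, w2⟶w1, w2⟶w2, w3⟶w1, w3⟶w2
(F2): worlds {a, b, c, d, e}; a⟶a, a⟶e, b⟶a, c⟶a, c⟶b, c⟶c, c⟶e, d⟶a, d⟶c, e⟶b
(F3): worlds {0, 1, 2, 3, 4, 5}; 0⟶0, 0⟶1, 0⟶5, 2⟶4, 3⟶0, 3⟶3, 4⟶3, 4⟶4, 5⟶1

(F1), (F2)

Frame correspondent (Sahlqvist): ∀x ∀y (xRy → ∃w (yRw ∧ xR²w)) — i.e. a generalized confluence (Geach) condition.
(F1): ✓.
(F2): ✓.
(F3): fails — 0R1 but no w with 1Rw and 0R²w.
Valid on: (F1), (F2).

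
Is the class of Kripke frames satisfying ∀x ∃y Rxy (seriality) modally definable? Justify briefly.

Yes: it is seriality, defined by the D schema □p → ◇p.
Suppose □p→◇p is valid. At any x set V(p)=W. Then □p at x, so ◇p at x, so x has a successor.

Yes — defined by □p → ◇p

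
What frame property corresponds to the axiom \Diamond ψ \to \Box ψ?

Suppose ◇ψ→□ψ is valid. Take Rxy, Rxz and set V(ψ)={y}. Then ◇ψ at x, so □ψ at x, so ψ at z, i.e. z=y.
The converse is a direct semantic check.
So the correspondent is partial functionality.

partial functionality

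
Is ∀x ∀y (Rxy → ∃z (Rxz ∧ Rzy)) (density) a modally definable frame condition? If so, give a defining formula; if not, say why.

Yes: it is density, defined by the C4 schema □□p → □p.
Suppose □□p→□p is valid. Take Rxy and set V(p)={w : xR²w}. Then □□p at x, so □p at x, so p at y, i.e. ∃z(Rxz∧Rzy).

Yes — defined by □□p → □p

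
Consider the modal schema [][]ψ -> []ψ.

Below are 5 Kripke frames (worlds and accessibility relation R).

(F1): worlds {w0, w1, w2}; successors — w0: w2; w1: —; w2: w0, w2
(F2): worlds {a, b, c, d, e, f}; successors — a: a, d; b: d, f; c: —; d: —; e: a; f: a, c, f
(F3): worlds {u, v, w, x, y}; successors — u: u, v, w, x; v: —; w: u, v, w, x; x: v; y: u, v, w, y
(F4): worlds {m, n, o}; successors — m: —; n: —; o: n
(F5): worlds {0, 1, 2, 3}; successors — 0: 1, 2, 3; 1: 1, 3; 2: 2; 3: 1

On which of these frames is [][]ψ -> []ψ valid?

Frame correspondent (Sahlqvist): forall x forall y (Rxy -> exists z (Rxz & Rzy)) — i.e. density.
(F1): ✓.
(F2): fails — Rbd but no z with Rbz and Rzd.
(F3): fails — Rxv but no z with Rxz and Rzv.
(F4): fails — Ron but no z with Roz and Rzn.
(F5): ✓.
Valid on: (F1), (F5).

(F1), (F5)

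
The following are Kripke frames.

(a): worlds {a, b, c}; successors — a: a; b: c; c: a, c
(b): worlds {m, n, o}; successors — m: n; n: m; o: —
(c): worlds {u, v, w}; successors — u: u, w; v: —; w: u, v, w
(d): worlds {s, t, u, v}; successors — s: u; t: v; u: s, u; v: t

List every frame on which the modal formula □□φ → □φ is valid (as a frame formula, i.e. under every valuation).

Frame correspondent (Sahlqvist): ∀x ∀y (Rxy → ∃z (Rxz ∧ Rzy)) — i.e. density.
(a): holds.
(b): fails — Rnm but no z with Rnz and Rzm.
(c): holds.
(d): fails — Rtv but no z with Rtz and Rzv.

(a), (c)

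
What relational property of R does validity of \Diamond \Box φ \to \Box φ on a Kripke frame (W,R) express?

Equivalently (dual form): ◇φ → □◇φ.
Suppose ◇φ→□◇φ is valid. Take Rxy, Rxz and set V(φ)={y}. Then ◇φ at x, so □◇φ at x, so ◇φ at z, so some w with Rzw has φ; w=y, i.e. Rzy. By symmetry of the argument, Ryz.

The Euclidean property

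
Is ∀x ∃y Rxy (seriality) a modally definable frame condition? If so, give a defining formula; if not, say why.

The condition is seriality. A defining modal formula is □p → ◇p.
Suppose □p→◇p is valid. At any x set V(p)=W. Then □p at x, so ◇p at x, so x has a successor.

Yes, by □p → ◇p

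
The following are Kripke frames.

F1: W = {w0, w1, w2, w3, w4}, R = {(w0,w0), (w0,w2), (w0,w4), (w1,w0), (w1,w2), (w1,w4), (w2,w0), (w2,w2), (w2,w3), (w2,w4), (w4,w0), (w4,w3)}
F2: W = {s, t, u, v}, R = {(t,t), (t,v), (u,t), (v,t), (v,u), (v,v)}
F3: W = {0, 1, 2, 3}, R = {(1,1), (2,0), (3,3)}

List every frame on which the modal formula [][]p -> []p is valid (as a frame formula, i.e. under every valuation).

This is the axiom for density; its first-order frame correspondent is forall x forall y (Rxy -> exists z (Rxz & Rzy)).
F1: fails — Rw4w3 but no z with Rw4z and Rzw3.
F2: holds.
F3: fails — R20 but no z with R2z and Rz0.
Valid on: F2.

F2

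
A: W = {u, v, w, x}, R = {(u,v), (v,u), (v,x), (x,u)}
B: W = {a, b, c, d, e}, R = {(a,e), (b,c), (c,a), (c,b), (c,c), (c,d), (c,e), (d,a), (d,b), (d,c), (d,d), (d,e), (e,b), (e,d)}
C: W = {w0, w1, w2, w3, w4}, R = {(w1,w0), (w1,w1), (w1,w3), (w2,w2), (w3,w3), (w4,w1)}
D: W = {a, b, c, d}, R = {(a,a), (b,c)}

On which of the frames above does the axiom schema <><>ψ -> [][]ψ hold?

D

Frame correspondent (Sahlqvist): forall x forall y forall z ((x R^2 y & x R^2 z) -> exists w (y = w & z = w)) — i.e. a generalized confluence (Geach) condition.
A: fails — uR²u, uR²x but u ≠ x.
B: fails — aR²b, aR²d but b ≠ d.
C: fails — w1R²w0, w1R²w1 but w0 ≠ w1.
D: ✓.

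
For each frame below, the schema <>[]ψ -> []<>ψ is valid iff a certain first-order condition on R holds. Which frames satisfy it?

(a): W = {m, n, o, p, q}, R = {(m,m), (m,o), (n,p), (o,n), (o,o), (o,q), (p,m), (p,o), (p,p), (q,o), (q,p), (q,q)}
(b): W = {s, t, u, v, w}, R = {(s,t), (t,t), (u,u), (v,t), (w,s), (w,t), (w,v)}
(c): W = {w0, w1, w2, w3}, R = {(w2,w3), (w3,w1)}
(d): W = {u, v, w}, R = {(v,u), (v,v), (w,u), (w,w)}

Frame correspondent (Sahlqvist): forall x forall y forall z (Rxy & Rxz -> exists w (Ryw & Rzw)) — i.e. convergence.
(a): fails — Ron and Roo but n and o have no common successor.
(b): ✓.
(c): fails — Rw3w1 and Rw3w1 but w1 and w1 have no common successor.
(d): fails — Rvu and Rvu but u and u have no common successor.
Valid on: (b).

(b)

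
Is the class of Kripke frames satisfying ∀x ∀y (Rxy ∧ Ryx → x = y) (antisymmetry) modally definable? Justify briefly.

Any modally definable frame class is closed under surjective bounded morphisms.
The 4-cycle (worlds a,b,c,d with a→b→c→d→a) is antisymmetric. Sending even-indexed worlds to a and odd-indexed worlds to b is a surjective bounded morphism onto the two-world frame with a↔b, which is not antisymmetric.
So the class is not modally definable.

Not definable by any modal formula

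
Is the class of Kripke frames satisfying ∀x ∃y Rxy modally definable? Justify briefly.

This is a Sahlqvist condition; the D axiom □q → ◇q defines it.

Yes — defined by □q → ◇q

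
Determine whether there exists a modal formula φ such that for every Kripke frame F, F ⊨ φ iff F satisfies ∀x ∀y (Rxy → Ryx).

Yes: it is symmetry, defined by the B schema q → □◇q.
Suppose q→□◇q is valid. Take Rxy and set V(q)={x}. Then q at x, so □◇q at x, so ◇q at y, so some z with Ryz has q; z=x, i.e. Ryx.

Definable; q → □◇q defines it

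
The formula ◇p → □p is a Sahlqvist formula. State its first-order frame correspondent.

partial functionality: ∀x ∀y ∀z (Rxy ∧ Rxz → y = z)

This is the CD axiom.
It corresponds to partial functionality: ∀x ∀y ∀z (Rxy ∧ Rxz → y = z).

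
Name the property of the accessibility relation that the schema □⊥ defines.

□⊥ is valid iff no world has any successor (otherwise □⊥ fails at any world with one).

Emptiness of R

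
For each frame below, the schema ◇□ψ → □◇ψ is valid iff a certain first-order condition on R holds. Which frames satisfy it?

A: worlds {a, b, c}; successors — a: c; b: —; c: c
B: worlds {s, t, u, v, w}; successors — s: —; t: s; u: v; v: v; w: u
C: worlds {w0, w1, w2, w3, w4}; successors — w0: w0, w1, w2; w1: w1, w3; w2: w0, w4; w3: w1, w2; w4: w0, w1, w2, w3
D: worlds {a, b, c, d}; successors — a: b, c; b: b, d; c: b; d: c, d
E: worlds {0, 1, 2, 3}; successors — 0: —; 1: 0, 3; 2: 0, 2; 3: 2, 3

A

Frame correspondent (Sahlqvist): ∀x ∀y ∀z (Rxy ∧ Rxz → ∃w (Ryw ∧ Rzw)) — i.e. convergence.
A: satisfies the condition.
B: fails — Rts and Rts but s and s have no common successor.
C: fails — Rw0w1 and Rw0w2 but w1 and w2 have no common successor.
D: fails — Rdc and Rdd but c and d have no common successor.
E: fails — R10 and R10 but 0 and 0 have no common successor.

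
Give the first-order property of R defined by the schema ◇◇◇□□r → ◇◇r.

∀x ∀y (xR³y → ∃w (yR²w ∧ xR²w))

This is a Sahlqvist (Geach-type) schema ◇^3□^2r → □^0◇^2r.
First-order correspondent: ∀x ∀y (xR³y → ∃w (yR²w ∧ xR²w)).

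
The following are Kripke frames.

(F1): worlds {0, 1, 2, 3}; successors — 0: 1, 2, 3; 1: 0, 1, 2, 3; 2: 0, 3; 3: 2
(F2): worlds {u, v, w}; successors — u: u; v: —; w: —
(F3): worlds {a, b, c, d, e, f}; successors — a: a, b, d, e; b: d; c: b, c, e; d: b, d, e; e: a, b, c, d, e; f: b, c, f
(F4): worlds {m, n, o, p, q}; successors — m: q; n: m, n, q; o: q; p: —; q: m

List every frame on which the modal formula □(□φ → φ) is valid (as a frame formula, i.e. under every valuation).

Frame correspondent (Sahlqvist): ∀x ∀y (Rxy → Ryy) — i.e. shift-reflexivity.
(F1): fails — R10 but not R00.
(F2): condition met.
(F3): fails — Rab but not Rbb.
(F4): fails — Rnq but not Rqq.
Valid on: (F2).

(F2)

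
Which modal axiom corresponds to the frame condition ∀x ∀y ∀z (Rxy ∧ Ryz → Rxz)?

□p → □□p

This is transitivity; the standard corresponding axiom is 4: □p → □□p.
Suppose □p→□□p is valid. Take Rxy, Ryz and set V(p)={w : Rxw}. Then □p at x, so □□p at x, so □p at y, so p at z, i.e. Rxz.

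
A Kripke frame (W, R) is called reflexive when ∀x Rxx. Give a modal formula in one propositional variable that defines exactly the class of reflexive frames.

□ψ → ψ

The condition is reflexivity. The T schema □ψ → ψ defines it.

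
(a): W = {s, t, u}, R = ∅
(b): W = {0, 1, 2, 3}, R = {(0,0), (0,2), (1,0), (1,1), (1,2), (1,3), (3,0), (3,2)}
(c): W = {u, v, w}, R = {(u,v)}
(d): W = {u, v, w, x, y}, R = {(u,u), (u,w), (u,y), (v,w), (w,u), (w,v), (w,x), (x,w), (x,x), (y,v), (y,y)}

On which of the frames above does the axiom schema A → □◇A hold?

The schema corresponds to symmetry: ∀x ∀y (Rxy → Ryx).
(a): ✓.
(b): fails — R10 but not R01.
(c): fails — Ruv but not Rvu.
(d): fails — Ruy but not Ryu.
Valid on: (a).

(a)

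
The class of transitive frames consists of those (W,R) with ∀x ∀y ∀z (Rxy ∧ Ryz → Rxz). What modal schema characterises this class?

The condition is transitivity. The 4 schema □r → □□r defines it.

□r → □□r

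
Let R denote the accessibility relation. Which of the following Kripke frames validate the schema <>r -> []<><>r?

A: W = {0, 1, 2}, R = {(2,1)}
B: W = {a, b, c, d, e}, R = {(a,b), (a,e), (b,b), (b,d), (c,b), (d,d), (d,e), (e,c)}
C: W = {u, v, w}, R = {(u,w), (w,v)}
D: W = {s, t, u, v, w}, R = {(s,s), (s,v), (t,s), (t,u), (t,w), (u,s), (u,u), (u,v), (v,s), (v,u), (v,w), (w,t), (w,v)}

D

This is the axiom for a generalized confluence (Geach) condition; its first-order frame correspondent is forall x forall y forall z ((xRy & xRz) -> exists w (y = w & z R^2 w)).
A: fails — 2R1, 2R1 but no w with 1=w and 1R²w.
B: fails — aRe, aRe but no w with e=w and eR²w.
C: fails — uRw, uRw but no t with w=t and wR²t.
D: satisfies the condition.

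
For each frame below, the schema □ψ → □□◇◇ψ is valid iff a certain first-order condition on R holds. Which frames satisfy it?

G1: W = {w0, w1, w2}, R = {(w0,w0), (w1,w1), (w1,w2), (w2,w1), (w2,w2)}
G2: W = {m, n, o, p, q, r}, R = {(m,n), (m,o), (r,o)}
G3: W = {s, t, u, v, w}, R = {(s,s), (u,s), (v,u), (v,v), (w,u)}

G1, G2

This is the axiom for a generalized confluence (Geach) condition; its first-order frame correspondent is ∀x ∀z (xR²z → ∃w (xRw ∧ zR²w)).
G1: condition met.
G2: condition met.
G3: fails — vR²s but no w* with vRw* and sR²w*.
Valid on: G1, G2.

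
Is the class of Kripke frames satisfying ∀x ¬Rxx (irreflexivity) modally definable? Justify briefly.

Modal frame validity is preserved under surjective bounded morphisms.
The 4-cycle (worlds w0,w1,w2,w3 with w0→w1→w2→w3→w0) is irreflexive, and the map sending every world to a single reflexive point • is a surjective bounded morphism (forth: every edge maps to (•,•); back: every world has a successor). So any modal formula valid on the 4-cycle is also valid on the reflexive point, which is not irreflexive.
So the class is not modally definable.

Not definable by any modal formula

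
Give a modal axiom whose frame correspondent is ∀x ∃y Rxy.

□p → ◇p

A defining formula is □p → ◇p (the D axiom).
Suppose □p→◇p is valid. At any x set V(p)=W. Then □p at x, so ◇p at x, so x has a successor.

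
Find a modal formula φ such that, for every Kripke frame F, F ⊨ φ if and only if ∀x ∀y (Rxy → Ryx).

r → □◇r

The condition is symmetry. The B schema r → □◇r defines it.
Suppose r→□◇r is valid. Take Rxy and set V(r)={x}. Then r at x, so □◇r at x, so ◇r at y, so some z with Ryz has r; z=x, i.e. Ryx.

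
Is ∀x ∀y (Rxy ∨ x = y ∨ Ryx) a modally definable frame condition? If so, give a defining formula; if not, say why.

Not definable by any modal formula

If a class were modally definable it would be closed under disjoint unions (Goldblatt–Thomason).
Take 3 disjoint single-world reflexive frames: each is trivially connected, but their disjoint union has 3 worlds with no edge between distinct components, so it is not connected.
So the class is not modally definable.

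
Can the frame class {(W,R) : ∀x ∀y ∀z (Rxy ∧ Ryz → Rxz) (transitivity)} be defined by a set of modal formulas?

Yes — defined by □q → □□q

This is a Sahlqvist condition; the 4 axiom □q → □□q defines it.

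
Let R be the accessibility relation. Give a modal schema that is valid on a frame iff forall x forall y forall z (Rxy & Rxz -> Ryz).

◇ψ → □◇ψ

This is the Euclidean property; the standard corresponding axiom is 5: ◇ψ → □◇ψ.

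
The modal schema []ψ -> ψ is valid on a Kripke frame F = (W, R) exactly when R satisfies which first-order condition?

Suppose □ψ→ψ is valid. At any x set V(ψ)={w : Rxw}. Then □ψ holds at x, so ψ holds at x, i.e. Rxx.

Reflexivity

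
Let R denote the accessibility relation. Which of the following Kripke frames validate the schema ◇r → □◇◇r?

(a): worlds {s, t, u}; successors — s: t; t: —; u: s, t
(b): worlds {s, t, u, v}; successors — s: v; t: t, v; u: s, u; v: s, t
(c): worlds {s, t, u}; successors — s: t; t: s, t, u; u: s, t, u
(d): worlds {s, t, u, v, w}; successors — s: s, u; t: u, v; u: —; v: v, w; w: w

Frame correspondent (Sahlqvist): ∀x ∀y ∀z ((xRy ∧ xRz) → ∃w (y = w ∧ zR²w)) — i.e. a generalized confluence (Geach) condition.
(a): fails — sRt, sRt but no w with t=w and tR²w.
(b): fails — uRu, uRs but no w with u=w and sR²w.
(c): condition met.
(d): fails — sRs, sRu but no w* with s=w* and uR²w*.
Valid on: (c).

(c)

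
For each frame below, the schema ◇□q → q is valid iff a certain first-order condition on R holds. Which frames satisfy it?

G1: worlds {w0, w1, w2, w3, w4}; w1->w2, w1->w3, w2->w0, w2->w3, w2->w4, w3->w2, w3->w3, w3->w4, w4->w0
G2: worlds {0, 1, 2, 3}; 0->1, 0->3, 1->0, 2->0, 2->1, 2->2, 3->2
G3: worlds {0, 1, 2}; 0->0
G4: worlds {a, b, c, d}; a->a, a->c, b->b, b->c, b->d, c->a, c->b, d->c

G3

This is the axiom for symmetry; its first-order frame correspondent is ∀x ∀y (Rxy → Ryx).
G1: fails — Rw1w2 but not Rw2w1.
G2: fails — R32 but not R23.
G3: condition met.
G4: fails — Rdc but not Rcd.
Valid on: G3.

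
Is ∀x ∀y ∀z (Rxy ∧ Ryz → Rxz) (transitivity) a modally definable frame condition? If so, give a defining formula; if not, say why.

Yes — defined by □r → □□r

The condition is transitivity. A defining modal formula is □r → □□r.
Suppose □r→□□r is valid. Take Rxy, Ryz and set V(r)={w : Rxw}. Then □r at x, so □□r at x, so □r at y, so r at z, i.e. Rxz.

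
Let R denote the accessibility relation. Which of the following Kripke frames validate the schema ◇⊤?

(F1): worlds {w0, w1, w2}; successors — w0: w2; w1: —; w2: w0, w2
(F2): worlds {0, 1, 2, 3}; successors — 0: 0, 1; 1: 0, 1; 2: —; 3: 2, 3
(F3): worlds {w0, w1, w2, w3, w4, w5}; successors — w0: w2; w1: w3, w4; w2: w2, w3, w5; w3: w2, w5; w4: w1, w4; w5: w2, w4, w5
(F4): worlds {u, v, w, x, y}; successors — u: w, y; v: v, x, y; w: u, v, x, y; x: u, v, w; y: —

(F3)

This is the axiom for seriality; its first-order frame correspondent is ∀x ∃y Rxy.
(F1): fails — world w1 has no successor.
(F2): fails — world 2 has no successor.
(F3): condition met.
(F4): fails — world y has no successor.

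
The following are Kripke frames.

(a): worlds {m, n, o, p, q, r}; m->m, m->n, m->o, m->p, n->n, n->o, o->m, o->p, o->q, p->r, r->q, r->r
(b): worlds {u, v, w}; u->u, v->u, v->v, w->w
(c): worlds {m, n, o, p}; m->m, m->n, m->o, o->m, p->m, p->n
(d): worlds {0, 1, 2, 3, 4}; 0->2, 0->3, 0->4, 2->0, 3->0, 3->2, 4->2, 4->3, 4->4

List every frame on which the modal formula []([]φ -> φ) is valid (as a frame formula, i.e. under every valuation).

(b)

The schema corresponds to shift-reflexivity: forall x forall y (Rxy -> Ryy).
(a): fails — Rop but not Rpp.
(b): ✓.
(c): fails — Rpn but not Rnn.
(d): fails — R32 but not R22.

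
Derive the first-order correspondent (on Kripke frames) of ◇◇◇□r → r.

This is a Sahlqvist (Geach-type) schema ◇^3□^1r → □^0◇^0r.
Minimal-valuation argument: fix x; take any y with xR^3y and any z with xR^0z. Set V(r) to the set of worlds R-reachable from y in exactly 1 step. Then □^1r holds at y, so the antecedent holds at x; validity forces ◇^0r at z, giving a w with zR^0w and yR^1w.
First-order correspondent: ∀x ∀y (xR³y → ∃w (yRw ∧ x = w)).

∀x ∀y (xR³y → ∃w (yRw ∧ x = w))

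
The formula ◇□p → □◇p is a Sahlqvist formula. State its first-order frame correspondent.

convergence

Suppose ◇□p→□◇p is valid. Take Rxy, Rxz and set V(p)={w : Ryw}. Then □p at y so ◇□p at x, so □◇p at x, so ◇p at z, giving w with Rzw and Ryw.
Conversely, on a frame with convergence the schema holds at every world under every valuation.
So the correspondent is convergence.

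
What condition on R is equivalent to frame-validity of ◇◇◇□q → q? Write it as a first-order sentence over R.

This is a Sahlqvist (Geach-type) schema ◇^3□^1q → □^0◇^0q.
Minimal-valuation argument: fix x; take any y with xR^3y and any z with xR^0z. Set V(q) to the set of worlds R-reachable from y in exactly 1 step. Then □^1q holds at y, so the antecedent holds at x; validity forces ◇^0q at z, giving a w with zR^0w and yR^1w.
First-order correspondent: ∀x ∀y (xR³y → ∃w (yRw ∧ x = w)).

∀x ∀y (xR³y → ∃w (yRw ∧ x = w))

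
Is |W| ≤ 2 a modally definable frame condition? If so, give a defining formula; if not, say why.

No — not modally definable

Modal frame validity is preserved under disjoint unions.
Any modal formula valid on each of 3 disjoint one-world frames is valid on their disjoint union (validity is preserved under disjoint unions). Each one-world frame has |W|=1≤2, but the union has |W|=3.
So the class is not modally definable.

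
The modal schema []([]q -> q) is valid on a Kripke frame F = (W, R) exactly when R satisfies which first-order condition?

Shift-reflexivity

Suppose □(□q→q) is valid. Take Rxy and set V(q)={w : Ryw}. Then at y, □q holds; since □(□q→q) at x, □q→q at y, so q at y, i.e. Ryy.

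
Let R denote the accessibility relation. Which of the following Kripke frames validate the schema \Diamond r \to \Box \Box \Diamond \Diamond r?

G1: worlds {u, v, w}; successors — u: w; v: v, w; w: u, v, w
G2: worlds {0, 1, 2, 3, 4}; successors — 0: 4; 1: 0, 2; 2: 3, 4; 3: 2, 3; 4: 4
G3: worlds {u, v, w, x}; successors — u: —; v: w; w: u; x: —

The schema corresponds to a generalized confluence (Geach) condition: \forall x \forall y \forall z ((xRy \wedge x R^2 z) \to \exists w (y = w \wedge z R^2 w)).
G1: holds.
G2: fails — 1R0, 1R²3 but no w with 0=w and 3R²w.
G3: fails — vRw, vR²u but no t with w=t and uR²t.

G1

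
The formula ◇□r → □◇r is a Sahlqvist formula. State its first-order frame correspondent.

Suppose ◇□r→□◇r is valid. Take Rxy, Rxz and set V(r)={w : Ryw}. Then □r at y so ◇□r at x, so □◇r at x, so ◇r at z, giving w with Rzw and Ryw.
Conversely, any frame satisfying ∀x ∀y ∀z (Rxy ∧ Rxz → ∃w (Ryw ∧ Rzw)) validates the schema.
So the correspondent is convergence.

Convergence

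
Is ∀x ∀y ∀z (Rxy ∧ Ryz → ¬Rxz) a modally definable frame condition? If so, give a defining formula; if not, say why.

Any modally definable frame class is closed under surjective bounded morphisms.
The 3-cycle (worlds a,b,c with a→b→c→a) is intransitive. Mapping every world to a single reflexive point • is a surjective bounded morphism; the reflexive point is not intransitive (R••∧R•• but R••).
So the class is not modally definable.

No — not modally definable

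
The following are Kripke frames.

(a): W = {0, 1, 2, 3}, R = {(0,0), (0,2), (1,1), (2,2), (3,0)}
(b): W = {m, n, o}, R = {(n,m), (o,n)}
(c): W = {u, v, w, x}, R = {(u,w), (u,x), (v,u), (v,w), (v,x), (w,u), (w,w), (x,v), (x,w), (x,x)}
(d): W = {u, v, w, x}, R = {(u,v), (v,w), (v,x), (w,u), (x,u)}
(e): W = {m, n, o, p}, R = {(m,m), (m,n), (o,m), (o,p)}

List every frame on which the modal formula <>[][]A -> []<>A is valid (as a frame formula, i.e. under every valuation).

Frame correspondent (Sahlqvist): forall x forall y forall z ((xRy & xRz) -> exists w (y R^2 w & zRw)) — i.e. a generalized confluence (Geach) condition.
(a): satisfies the condition.
(b): fails — nRm, nRm but no w with mR²w and mRw.
(c): satisfies the condition.
(d): fails — uRv, uRv but no t with vR²t and vRt.
(e): fails — mRm, mRn but no w with mR²w and nRw.

(a), (c)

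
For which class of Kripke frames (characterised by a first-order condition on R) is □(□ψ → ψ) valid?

Suppose □(□ψ→ψ) is valid. Take Rxy and set V(ψ)={w : Ryw}. Then at y, □ψ holds; since □(□ψ→ψ) at x, □ψ→ψ at y, so ψ at y, i.e. Ryy.

Shift-reflexivity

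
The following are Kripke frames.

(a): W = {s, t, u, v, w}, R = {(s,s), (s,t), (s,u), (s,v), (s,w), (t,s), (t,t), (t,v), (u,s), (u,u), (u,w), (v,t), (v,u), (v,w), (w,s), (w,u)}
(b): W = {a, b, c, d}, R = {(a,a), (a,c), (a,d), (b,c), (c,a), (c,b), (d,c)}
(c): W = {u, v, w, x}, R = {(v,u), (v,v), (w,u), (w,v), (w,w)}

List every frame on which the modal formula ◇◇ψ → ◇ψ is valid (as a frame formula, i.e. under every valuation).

(c)

The schema corresponds to transitivity: ∀x ∀y ∀z (Rxy ∧ Ryz → Rxz).
(a): fails — Rtv and Rvu but not Rtu.
(b): fails — Rbc and Rcb but not Rbb.
(c): satisfies the condition.
Valid on: (c).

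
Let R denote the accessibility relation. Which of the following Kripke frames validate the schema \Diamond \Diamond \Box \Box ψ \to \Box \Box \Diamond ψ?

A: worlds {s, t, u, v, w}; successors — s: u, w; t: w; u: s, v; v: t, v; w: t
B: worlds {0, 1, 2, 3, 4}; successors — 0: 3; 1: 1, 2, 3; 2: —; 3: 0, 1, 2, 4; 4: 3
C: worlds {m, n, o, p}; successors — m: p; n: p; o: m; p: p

Frame correspondent (Sahlqvist): \forall x \forall y \forall z ((x R^2 y \wedge x R^2 z) \to \exists w (y R^2 w \wedge zRw)) — i.e. a generalized confluence (Geach) condition.
A: fails — sR²s, sR²s but no w* with sR²w* and sRw*.
B: fails — 0R²0, 0R²0 but no w with 0R²w and 0Rw.
C: condition met.
Valid on: C.

C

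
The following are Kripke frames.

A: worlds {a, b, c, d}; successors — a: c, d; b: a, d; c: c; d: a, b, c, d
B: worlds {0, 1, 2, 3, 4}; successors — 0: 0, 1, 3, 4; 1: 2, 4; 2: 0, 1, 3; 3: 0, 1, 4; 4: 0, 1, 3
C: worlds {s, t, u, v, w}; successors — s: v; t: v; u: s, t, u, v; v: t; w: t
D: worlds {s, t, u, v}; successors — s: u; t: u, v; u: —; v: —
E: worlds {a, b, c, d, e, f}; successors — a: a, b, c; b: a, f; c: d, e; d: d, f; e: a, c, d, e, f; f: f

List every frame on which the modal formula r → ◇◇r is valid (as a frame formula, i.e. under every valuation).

This is the axiom for a generalized confluence (Geach) condition; its first-order frame correspondent is ∀x ∃w (x = w ∧ xR²w).
A: ✓.
B: ✓.
C: fails — at s but no w* with s=w* and sR²w*.
D: fails — at s but no w with s=w and sR²w.
E: ✓.
Valid on: A, B, E.

A, B, E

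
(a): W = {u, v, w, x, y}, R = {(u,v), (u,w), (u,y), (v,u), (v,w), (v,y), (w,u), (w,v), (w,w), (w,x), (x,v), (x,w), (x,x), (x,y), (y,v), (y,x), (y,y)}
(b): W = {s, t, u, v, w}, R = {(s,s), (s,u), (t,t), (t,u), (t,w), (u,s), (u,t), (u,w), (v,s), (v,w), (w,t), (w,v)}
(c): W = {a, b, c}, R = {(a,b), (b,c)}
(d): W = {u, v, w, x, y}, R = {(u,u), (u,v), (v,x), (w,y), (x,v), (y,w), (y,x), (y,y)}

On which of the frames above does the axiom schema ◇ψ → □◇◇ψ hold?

This is the axiom for a generalized confluence (Geach) condition; its first-order frame correspondent is ∀x ∀y ∀z ((xRy ∧ xRz) → ∃w (y = w ∧ zR²w)).
(a): ✓.
(b): ✓.
(c): fails — aRb, aRb but no w with b=w and bR²w.
(d): fails — uRu, uRv but no t with u=t and vR²t.

(a), (b)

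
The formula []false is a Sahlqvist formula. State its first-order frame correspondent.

emptiness of R

□⊥ is valid iff no world has any successor (otherwise □⊥ fails at any world with one).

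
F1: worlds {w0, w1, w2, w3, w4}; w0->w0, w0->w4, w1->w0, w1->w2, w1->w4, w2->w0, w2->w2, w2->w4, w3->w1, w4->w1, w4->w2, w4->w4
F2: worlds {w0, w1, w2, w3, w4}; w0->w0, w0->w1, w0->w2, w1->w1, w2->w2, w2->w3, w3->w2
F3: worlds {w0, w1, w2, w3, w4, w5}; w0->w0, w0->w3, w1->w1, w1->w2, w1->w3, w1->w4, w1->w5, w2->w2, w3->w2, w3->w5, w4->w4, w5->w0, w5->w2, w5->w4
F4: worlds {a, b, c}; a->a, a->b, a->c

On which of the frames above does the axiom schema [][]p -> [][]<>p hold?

Frame correspondent (Sahlqvist): forall x forall z (x R^2 z -> exists w (x R^2 w & zRw)) — i.e. a generalized confluence (Geach) condition.
F1: condition met.
F2: condition met.
F3: condition met.
F4: fails — aR²b but no w with aR²w and bRw.
Valid on: F1, F2, F3.

F1, F2, F3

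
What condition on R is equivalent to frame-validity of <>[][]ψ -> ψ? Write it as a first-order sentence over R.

forall x forall y (xRy -> exists w (y R^2 w & x = w))

This is a Sahlqvist (Geach-type) schema ◇^1□^2ψ → □^0◇^0ψ.
First-order correspondent: forall x forall y (xRy -> exists w (y R^2 w & x = w)).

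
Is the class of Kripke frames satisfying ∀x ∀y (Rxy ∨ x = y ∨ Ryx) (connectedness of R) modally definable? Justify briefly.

Modal frame validity is preserved under disjoint unions.
Take 3 disjoint single-world reflexive frames: each is trivially connected, but their disjoint union has 3 worlds with no edge between distinct components, so it is not connected.
Hence connectedness of R is not modally definable.

No — not modally definable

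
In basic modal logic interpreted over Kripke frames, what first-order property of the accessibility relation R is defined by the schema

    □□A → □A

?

Suppose □□A→□A is valid. Take Rxy and set V(A)={w : xR²w}. Then □□A at x, so □A at x, so A at y, i.e. ∃z(Rxz∧Rzy).

density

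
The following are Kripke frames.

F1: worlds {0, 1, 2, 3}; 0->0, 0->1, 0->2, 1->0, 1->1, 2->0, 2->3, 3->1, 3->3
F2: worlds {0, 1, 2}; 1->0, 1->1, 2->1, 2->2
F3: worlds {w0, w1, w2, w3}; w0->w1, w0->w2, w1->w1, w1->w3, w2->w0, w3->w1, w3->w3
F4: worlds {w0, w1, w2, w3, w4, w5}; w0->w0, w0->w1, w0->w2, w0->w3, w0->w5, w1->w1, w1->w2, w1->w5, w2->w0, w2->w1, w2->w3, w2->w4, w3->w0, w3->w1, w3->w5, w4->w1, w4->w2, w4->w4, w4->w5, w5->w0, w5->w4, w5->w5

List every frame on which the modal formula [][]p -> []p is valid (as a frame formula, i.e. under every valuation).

This is the axiom for density; its first-order frame correspondent is forall x forall y (Rxy -> exists z (Rxz & Rzy)).
F1: ✓.
F2: ✓.
F3: fails — Rw0w2 but no z with Rw0z and Rzw2.
F4: ✓.
Valid on: F1, F2, F4.

F1, F2, F4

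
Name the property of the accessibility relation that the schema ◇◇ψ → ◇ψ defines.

This is a form of the 4 axiom.
It corresponds to transitivity: ∀x ∀y ∀z (Rxy ∧ Ryz → Rxz).

Transitivity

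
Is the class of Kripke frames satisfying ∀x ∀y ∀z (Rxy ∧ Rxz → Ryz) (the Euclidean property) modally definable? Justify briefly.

Yes — defined by ◇q → □◇q

The condition is the Euclidean property. A defining modal formula is ◇q → □◇q.
Suppose ◇q→□◇q is valid. Take Rxy, Rxz and set V(q)={y}. Then ◇q at x, so □◇q at x, so ◇q at z, so some w with Rzw has q; w=y, i.e. Rzy. By symmetry of the argument, Ryz.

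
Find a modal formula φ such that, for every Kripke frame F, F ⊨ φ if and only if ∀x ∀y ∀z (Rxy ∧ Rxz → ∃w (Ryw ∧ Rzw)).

◇□ψ → □◇ψ

The condition is convergence. The .2 schema ◇□ψ → □◇ψ defines it.
Suppose ◇□ψ→□◇ψ is valid. Take Rxy, Rxz and set V(ψ)={w : Ryw}. Then □ψ at y so ◇□ψ at x, so □◇ψ at x, so ◇ψ at z, giving w with Rzw and Ryw.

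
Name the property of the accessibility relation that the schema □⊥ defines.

□⊥ is valid iff no world has any successor (otherwise □⊥ fails at any world with one).
The converse is a direct semantic check.
Frame condition: ∀x ∀y ¬Rxy.

Emptiness of R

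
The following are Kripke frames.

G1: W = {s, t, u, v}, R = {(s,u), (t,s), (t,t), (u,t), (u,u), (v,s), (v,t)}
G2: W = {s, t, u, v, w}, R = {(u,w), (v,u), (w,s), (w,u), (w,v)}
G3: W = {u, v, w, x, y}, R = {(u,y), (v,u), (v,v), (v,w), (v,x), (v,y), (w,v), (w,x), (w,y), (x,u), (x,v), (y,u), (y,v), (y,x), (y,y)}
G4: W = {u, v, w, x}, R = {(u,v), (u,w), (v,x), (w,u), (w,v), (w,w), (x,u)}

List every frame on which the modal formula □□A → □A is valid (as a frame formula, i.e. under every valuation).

Frame correspondent (Sahlqvist): ∀x ∀y (Rxy → ∃z (Rxz ∧ Rzy)) — i.e. density.
G1: satisfies the condition.
G2: fails — Ruw but no z with Ruz and Rzw.
G3: satisfies the condition.
G4: fails — Rvx but no z with Rvz and Rzx.

G1, G3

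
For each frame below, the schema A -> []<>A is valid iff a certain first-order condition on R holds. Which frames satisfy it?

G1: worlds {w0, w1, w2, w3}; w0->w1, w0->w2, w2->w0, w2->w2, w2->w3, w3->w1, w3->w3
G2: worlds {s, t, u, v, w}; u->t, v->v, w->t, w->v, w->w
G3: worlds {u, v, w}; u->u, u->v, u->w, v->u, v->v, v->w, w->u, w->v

G3

Frame correspondent (Sahlqvist): forall x forall y (Rxy -> Ryx) — i.e. symmetry.
G1: fails — Rw3w1 but not Rw1w3.
G2: fails — Rwt but not Rtw.
G3: holds.
Valid on: G3.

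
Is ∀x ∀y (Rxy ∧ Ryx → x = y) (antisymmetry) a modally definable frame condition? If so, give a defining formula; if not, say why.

Modal frame validity is preserved under surjective bounded morphisms.
The 8-cycle (worlds w0,w1,w2,w3,w4,w5,w6,w7 with w0→w1→w2→w3→w4→w5→w6→w7→w0) is antisymmetric. Sending even-indexed worlds to • and odd-indexed worlds to ∘ is a surjective bounded morphism onto the two-world frame with •↔∘, which is not antisymmetric.
So no modal formula (or set of formulas) defines exactly the antisymmetric frames.

Not modally definable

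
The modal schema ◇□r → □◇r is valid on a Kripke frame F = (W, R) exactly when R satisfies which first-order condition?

convergence: ∀x ∀y ∀z (Rxy ∧ Rxz → ∃w (Ryw ∧ Rzw))

This schema is the .2 axiom.
It corresponds to convergence: ∀x ∀y ∀z (Rxy ∧ Rxz → ∃w (Ryw ∧ Rzw)).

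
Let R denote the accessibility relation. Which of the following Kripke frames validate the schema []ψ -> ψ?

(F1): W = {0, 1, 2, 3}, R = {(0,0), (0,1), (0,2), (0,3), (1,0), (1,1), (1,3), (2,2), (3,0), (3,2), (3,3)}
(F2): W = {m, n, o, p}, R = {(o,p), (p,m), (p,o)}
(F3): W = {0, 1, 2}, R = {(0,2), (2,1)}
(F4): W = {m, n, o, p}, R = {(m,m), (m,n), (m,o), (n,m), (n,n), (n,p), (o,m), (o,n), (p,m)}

This is the axiom for reflexivity; its first-order frame correspondent is forall x Rxx.
(F1): ✓.
(F2): fails — world m does not see itself.
(F3): fails — world 0 does not see itself.
(F4): fails — world o does not see itself.
Valid on: (F1).

(F1)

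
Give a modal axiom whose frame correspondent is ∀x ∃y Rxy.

This is seriality; the standard corresponding axiom is D: □ψ → ◇ψ.
Suppose □ψ→◇ψ is valid. At any x set V(ψ)=W. Then □ψ at x, so ◇ψ at x, so x has a successor.

□ψ → ◇ψ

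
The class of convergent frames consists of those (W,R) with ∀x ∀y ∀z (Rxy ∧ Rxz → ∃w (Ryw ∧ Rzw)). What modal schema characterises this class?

◇□q → □◇q

The condition is convergence. The .2 schema ◇□q → □◇q defines it.
Suppose ◇□q→□◇q is valid. Take Rxy, Rxz and set V(q)={w : Ryw}. Then □q at y so ◇□q at x, so □◇q at x, so ◇q at z, giving w with Rzw and Ryw.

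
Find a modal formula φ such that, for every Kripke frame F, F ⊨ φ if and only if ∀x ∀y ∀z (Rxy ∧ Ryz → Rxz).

The condition is transitivity. The 4 schema □p → □□p defines it.
Suppose □p→□□p is valid. Take Rxy, Ryz and set V(p)={w : Rxw}. Then □p at x, so □□p at x, so □p at y, so p at z, i.e. Rxz.

□p → □□p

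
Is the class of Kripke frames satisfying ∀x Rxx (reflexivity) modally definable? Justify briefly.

Yes — defined by □r → r

This is a Sahlqvist condition; the T axiom □r → r defines it.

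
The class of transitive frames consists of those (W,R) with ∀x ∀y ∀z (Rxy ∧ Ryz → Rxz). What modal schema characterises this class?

□p → □□p

A defining formula is □p → □□p (the 4 axiom).
Suppose □p→□□p is valid. Take Rxy, Ryz and set V(p)={w : Rxw}. Then □p at x, so □□p at x, so □p at y, so p at z, i.e. Rxz.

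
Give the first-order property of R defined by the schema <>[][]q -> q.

This is a Sahlqvist (Geach-type) schema ◇^1□^2q → □^0◇^0q.
First-order correspondent: forall x forall y (xRy -> exists w (y R^2 w & x = w)).

forall x forall y (xRy -> exists w (y R^2 w & x = w))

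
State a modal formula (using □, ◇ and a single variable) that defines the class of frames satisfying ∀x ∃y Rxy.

The condition is seriality. The D schema □s → ◇s defines it.
Suppose □s→◇s is valid. At any x set V(s)=W. Then □s at x, so ◇s at x, so x has a successor.

□s → ◇s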